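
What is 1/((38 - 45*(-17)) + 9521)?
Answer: 1/10324 ≈ 9.6862e-5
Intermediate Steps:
1/((38 - 45*(-17)) + 9521) = 1/((38 + 765) + 9521) = 1/(803 + 9521) = 1/10324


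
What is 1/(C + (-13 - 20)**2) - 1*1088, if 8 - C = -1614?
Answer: -2949567/2711 ≈ -1088.0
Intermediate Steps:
C = 1622 (C = 8 - 1*(-1614) = 8 + 1614 = 1622)
1/(C + (-13 - 20)**2) - 1*1088 = 1/(1622 + (-13 - 20)**2) - 1*1088 = 1/(1622 + (-33)**2) - 1088 = 1/(1622 + 1089) - 1088 = 1/2711 - 1088 = -2949567/2711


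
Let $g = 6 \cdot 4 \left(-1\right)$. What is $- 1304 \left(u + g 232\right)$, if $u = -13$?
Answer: $7277624$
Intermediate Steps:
$g = -24$ ($g = 24 \left(-1\right) = -24$)
$- 1304 \left(u + g 232\right) = - 1304 \left(-13 - 5568\right) = \left(-1304\right) \left(-5581\right) = 7277624$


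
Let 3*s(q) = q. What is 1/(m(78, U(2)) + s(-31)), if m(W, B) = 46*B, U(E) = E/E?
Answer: 3/107 ≈ 0.028037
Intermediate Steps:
U(E) = 1
s(q) = q/3
1/(m(78, U(2)) + s(-31)) = 1/(46*1 + (⅓)*(-31)) = 1/(46 - 31/3) = 1/(107/3) = 3/107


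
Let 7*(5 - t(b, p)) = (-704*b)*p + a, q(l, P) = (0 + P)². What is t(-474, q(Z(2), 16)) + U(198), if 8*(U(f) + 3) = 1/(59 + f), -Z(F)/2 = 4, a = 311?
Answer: -175636828481/14392 ≈ -1.2204e+7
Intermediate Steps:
Z(F) = -8 (Z(F) = -2*4 = -8)
U(f) = -3 + 1/(8*(59 + f))
q(l, P) = P²
t(b, p) = -276/7 + 704*b*p/7 (t(b, p) = 5 - ((-704*b)*p + 311)/7 = 5 - (-704*b*p + 311)/7 = 5 - (311 - 704*b*p)/7 = 5 + (-311/7 + 704*b*p/7) = -276/7 + 704*b*p/7)
t(-474, q(Z(2), 16)) + U(198) = (-276/7 + (704/7)*(-474)*16²) + (-1415 - 24*198)/(8*(59 + 198)) = (-276/7 + (704/7)*(-474)*256) + (⅛)*(-1415 - 4752)/257 = (-276/7 - 85426176/7) + (⅛)*(1/257)*(-6167) = -85426452/7 - 6167/2056 = -175636828481/14392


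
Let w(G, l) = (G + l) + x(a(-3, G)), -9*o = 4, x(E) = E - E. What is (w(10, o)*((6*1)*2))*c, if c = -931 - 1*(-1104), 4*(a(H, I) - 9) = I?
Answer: 59512/3 ≈ 19837.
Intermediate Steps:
a(H, I) = 9 + I/4
x(E) = 0
o = -4/9 (o = -1/9*4 = -4/9 ≈ -0.44444)
w(G, l) = G + l (w(G, l) = (G + l) + 0 = G + l)
c = 173 (c = -931 + 1104 = 173)
(w(10, o)*((6*1)*2))*c = ((10 - 4/9)*((6*1)*2))*173 = (86*(6*2)/9)*173 = ((86/9)*12)*173 = (344/3)*173 = 59512/3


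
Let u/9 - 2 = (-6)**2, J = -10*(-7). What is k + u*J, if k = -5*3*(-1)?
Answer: 23955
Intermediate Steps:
J = 70
u = 342 (u = 18 + 9*(-6)**2 = 18 + 9*36 = 18 + 324 = 342)
k = 15 (k = -15*(-1) = 15)
k + u*J = 15 + 342*70 = 15 + 23940 = 23955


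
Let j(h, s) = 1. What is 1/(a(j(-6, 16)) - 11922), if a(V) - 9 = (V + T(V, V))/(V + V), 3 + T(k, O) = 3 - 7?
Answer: -1/11916 ≈ -8.3921e-5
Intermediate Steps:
T(k, O) = -7 (T(k, O) = -3 + (3 - 7) = -3 - 4 = -7)
a(V) = 9 + (-7 + V)/(2*V) (a(V) = 9 + (V - 7)/(V + V) = 9 + (-7 + V)/((2*V)) = 9 + (-7 + V)*(1/(2*V)) = 9 + (-7 + V)/(2*V))
1/(a(j(-6, 16)) - 11922) = 1/((½)*(-7 + 19*1)/1 - 11922) = 1/((½)*1*(-7 + 19) - 11922) = 1/((½)*1*12 - 11922) = 1/(6 - 11922) = 1/(-11916) = -1/11916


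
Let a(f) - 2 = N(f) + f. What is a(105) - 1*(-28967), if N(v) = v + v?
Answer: 29284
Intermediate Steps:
N(v) = 2*v
a(f) = 2 + 3*f (a(f) = 2 + (2*f + f) = 2 + 3*f)
a(105) - 1*(-28967) = (2 + 3*105) - 1*(-28967) = (2 + 315) + 28967 = 317 + 28967 = 29284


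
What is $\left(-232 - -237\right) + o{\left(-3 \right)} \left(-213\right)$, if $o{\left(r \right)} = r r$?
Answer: $-1912$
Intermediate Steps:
$o{\left(r \right)} = r^{2}$
$\left(-232 - -237\right) + o{\left(-3 \right)} \left(-213\right) = \left(-232 - -237\right) + \left(-3\right)^{2} \left(-213\right) = \left(-232 + 237\right) + 9 \left(-213\right) = 5 - 1917 = -1912$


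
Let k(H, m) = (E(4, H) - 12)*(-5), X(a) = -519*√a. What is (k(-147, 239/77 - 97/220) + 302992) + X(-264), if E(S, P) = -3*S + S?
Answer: 303092 - 1038*I*√66 ≈ 3.0309e+5 - 8432.8*I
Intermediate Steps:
E(S, P) = -2*S
k(H, m) = 100 (k(H, m) = (-2*4 - 12)*(-5) = (-8 - 12)*(-5) = -20*(-5) = 100)
(k(-147, 239/77 - 97/220) + 302992) + X(-264) = (100 + 302992) - 1038*I*√66 = 303092 - 1038*I*√66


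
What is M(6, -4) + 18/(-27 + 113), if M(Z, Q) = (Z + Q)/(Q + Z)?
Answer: 52/43 ≈ 1.2093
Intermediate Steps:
M(Z, Q) = 1 (M(Z, Q) = (Q + Z)/(Q + Z) = 1)
M(6, -4) + 18/(-27 + 113) = 1 + 18/(-27 + 113) = 1 + 18/86 = 1 + (1/86)*18 = 1 + 9/43 = 52/43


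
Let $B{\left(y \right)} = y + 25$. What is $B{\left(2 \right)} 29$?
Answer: $783$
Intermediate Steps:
$B{\left(y \right)} = 25 + y$
$B{\left(2 \right)} 29 = \left(25 + 2\right) 29 = 27 \cdot 29 = 783$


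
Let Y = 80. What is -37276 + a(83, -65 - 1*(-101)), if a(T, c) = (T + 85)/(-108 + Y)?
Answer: -37282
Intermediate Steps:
a(T, c) = -85/28 - T/28 (a(T, c) = (T + 85)/(-108 + 80) = (85 + T)/(-28) = (85 + T)*(-1/28) = -85/28 - T/28)
-37276 + a(83, -65 - 1*(-101)) = -37276 + (-85/28 - 1/28*83) = -37276 + (-85/28 - 83/28) = -37276 - 6 = -37282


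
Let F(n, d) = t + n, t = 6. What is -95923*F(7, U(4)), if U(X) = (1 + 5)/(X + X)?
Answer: -1246999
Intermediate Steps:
U(X) = 3/X (U(X) = 6/((2*X)) = 6*(1/(2*X)) = 3/X)
F(n, d) = 6 + n
-95923*F(7, U(4)) = -95923*(6 + 7) = -95923*13 = -1246999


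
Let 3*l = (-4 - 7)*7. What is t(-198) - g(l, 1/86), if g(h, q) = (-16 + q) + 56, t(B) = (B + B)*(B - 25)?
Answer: 7591047/86 ≈ 88268.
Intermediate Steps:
t(B) = 2*B*(-25 + B) (t(B) = (2*B)*(-25 + B) = 2*B*(-25 + B))
l = -77/3 (l = ((-4 - 7)*7)/3 = (-11*7)/3 = (⅓)*(-77) = -77/3 ≈ -25.667)
g(h, q) = 40 + q
t(-198) - g(l, 1/86) = 2*(-198)*(-25 - 198) - (40 + 1/86) = 2*(-198)*(-223) - (40 + 1/86) = 88308 - 1*3441/86 = 88308 - 3441/86 = 7591047/86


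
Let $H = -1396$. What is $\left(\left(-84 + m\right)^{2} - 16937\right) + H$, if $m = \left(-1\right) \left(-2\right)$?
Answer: $-11609$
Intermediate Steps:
$m = 2$
$\left(\left(-84 + m\right)^{2} - 16937\right) + H = \left(\left(-84 + 2\right)^{2} - 16937\right) - 1396 = \left(\left(-82\right)^{2} - 16937\right) - 1396 = \left(6724 - 16937\right) - 1396 = -10213 - 1396 = -11609$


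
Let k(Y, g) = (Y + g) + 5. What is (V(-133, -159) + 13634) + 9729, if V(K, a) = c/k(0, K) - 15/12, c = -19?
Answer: 2990323/128 ≈ 23362.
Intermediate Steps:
k(Y, g) = 5 + Y + g
V(K, a) = -5/4 - 19/(5 + K) (V(K, a) = -19/(5 + 0 + K) - 15/12 = -19/(5 + K) - 15*1/12 = -19/(5 + K) - 5/4 = -5/4 - 19/(5 + K))
(V(-133, -159) + 13634) + 9729 = ((-101 - 5*(-133))/(4*(5 - 133)) + 13634) + 9729 = ((¼)*(-101 + 665)/(-128) + 13634) + 9729 = ((¼)*(-1/128)*564 + 13634) + 9729 = (-141/128 + 13634) + 9729 = 1745011/128 + 9729 = 2990323/128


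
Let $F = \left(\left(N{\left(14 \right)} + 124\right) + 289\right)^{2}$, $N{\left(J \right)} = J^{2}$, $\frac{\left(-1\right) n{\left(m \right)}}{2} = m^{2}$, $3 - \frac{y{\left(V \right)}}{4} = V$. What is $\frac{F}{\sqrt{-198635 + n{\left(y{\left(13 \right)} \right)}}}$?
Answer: $- \frac{370881 i \sqrt{201835}}{201835} \approx - 825.54 i$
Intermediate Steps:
$y{\left(V \right)} = 12 - 4 V$
$n{\left(m \right)} = - 2 m^{2}$
$F = 370881$ ($F = \left(\left(14^{2} + 124\right) + 289\right)^{2} = \left(\left(196 + 124\right) + 289\right)^{2} = \left(320 + 289\right)^{2} = 609^{2} = 370881$)
$\frac{F}{\sqrt{-198635 + n{\left(y{\left(13 \right)} \right)}}} = \frac{370881}{\sqrt{-198635 - 2 \left(12 - 52\right)^{2}}} = \frac{370881}{\sqrt{-198635 - 2 \left(-40\right)^{2}}} = \frac{370881}{\sqrt{-198635 - 3200}} = \frac{370881}{\sqrt{-201835}} = \frac{370881}{i \sqrt{201835}} = 370881 \left(- \frac{i \sqrt{201835}}{201835}\right) = - \frac{370881 i \sqrt{201835}}{201835}$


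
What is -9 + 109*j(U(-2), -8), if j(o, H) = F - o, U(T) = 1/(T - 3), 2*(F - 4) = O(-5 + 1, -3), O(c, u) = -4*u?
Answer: 5514/5 ≈ 1102.8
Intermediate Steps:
F = 10 (F = 4 + (-4*(-3))/2 = 4 + (½)*12 = 4 + 6 = 10)
U(T) = 1/(-3 + T)
j(o, H) = 10 - o
-9 + 109*j(U(-2), -8) = -9 + 109*(10 - 1/(-3 - 2)) = -9 + 109*(10 - 1/(-5)) = -9 + 109*(10 - 1*(-⅕)) = -9 + 109*(10 + ⅕) = -9 + 109*(51/5) = -9 + 5559/5 = 5514/5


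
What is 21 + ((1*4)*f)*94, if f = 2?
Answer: 773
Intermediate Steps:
21 + ((1*4)*f)*94 = 21 + ((1*4)*2)*94 = 21 + (4*2)*94 = 21 + 8*94 = 21 + 752 = 773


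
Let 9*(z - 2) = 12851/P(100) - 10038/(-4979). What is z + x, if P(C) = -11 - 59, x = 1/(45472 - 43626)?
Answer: -155673589/8565795 ≈ -18.174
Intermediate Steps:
x = 1/1846 ≈ 0.00054171
P(C) = -70
z = -57008929/3136770 (z = 2 + (12851/(-70) - 10038/(-4979))/9 = 2 + (12851*(-1/70) - 10038*(-1/4979))/9 = 2 + (-12851/70 + 10038/4979)/9 = 2 + (⅑)*(-63282469/348530) = 2 - 63282469/3136770 = -57008929/3136770 ≈ -18.174)
z + x = -57008929/3136770 + 1/1846 = -155673589/8565795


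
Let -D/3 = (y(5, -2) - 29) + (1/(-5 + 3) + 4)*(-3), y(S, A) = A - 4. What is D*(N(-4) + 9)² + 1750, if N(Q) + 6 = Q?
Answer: 3773/2 ≈ 1886.5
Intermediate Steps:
N(Q) = -6 + Q
y(S, A) = -4 + A
D = 273/2 (D = -3*(((-4 - 2) - 29) + (1/(-5 + 3) + 4)*(-3)) = -3*((-6 - 29) + (1/(-2) + 4)*(-3)) = -3*(-35 + (-½ + 4)*(-3)) = -3*(-35 + (7/2)*(-3)) = -3*(-35 - 21/2) = -3*(-91/2) = 273/2 ≈ 136.50)
D*(N(-4) + 9)² + 1750 = 273*((-6 - 4) + 9)²/2 + 1750 = 273*(-10 + 9)²/2 + 1750 = (273/2)*(-1)² + 1750 = (273/2)*1 + 1750 = 273/2 + 1750 = 3773/2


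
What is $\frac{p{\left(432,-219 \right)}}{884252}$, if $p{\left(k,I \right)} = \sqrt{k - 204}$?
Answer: $\frac{\sqrt{57}}{442126} \approx 1.7076 \cdot 10^{-5}$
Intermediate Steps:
$p{\left(k,I \right)} = \sqrt{-204 + k}$
$\frac{p{\left(432,-219 \right)}}{884252} = \frac{\sqrt{-204 + 432}}{884252} = \sqrt{228} \cdot \frac{1}{884252} = 2 \sqrt{57} \cdot \frac{1}{884252} = \frac{\sqrt{57}}{442126}$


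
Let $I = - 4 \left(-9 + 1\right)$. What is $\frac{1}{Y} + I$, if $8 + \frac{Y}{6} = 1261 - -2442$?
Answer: $\frac{709441}{22170} \approx 32.0$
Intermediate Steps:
$Y = 22170$ ($Y = -48 + 6 \left(1261 - -2442\right) = -48 + 6 \left(1261 + 2442\right) = -48 + 6 \cdot 3703 = -48 + 22218 = 22170$)
$I = 32$ ($I = \left(-4\right) \left(-8\right) = 32$)
$\frac{1}{Y} + I = \frac{1}{22170} + 32 = \frac{709441}{22170}$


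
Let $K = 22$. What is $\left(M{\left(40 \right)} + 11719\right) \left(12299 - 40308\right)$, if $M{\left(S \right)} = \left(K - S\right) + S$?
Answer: $-328853669$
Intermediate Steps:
$M{\left(S \right)} = 22$ ($M{\left(S \right)} = \left(22 - S\right) + S = 22$)
$\left(M{\left(40 \right)} + 11719\right) \left(12299 - 40308\right) = \left(22 + 11719\right) \left(12299 - 40308\right) = 11741 \left(-28009\right) = -328853669$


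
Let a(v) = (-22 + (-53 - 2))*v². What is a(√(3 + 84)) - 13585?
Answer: -20284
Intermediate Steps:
a(v) = -77*v² (a(v) = (-22 - 55)*v² = -77*v²)
a(√(3 + 84)) - 13585 = -77*(√(3 + 84))² - 13585 = -77*(√87)² - 13585 = -77*87 - 13585 = -6699 - 13585 = -20284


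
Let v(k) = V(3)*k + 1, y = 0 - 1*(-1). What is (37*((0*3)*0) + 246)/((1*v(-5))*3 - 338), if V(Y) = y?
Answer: -123/175 ≈ -0.70286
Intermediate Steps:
y = 1 (y = 0 + 1 = 1)
V(Y) = 1
v(k) = 1 + k (v(k) = 1*k + 1 = k + 1 = 1 + k)
(37*((0*3)*0) + 246)/((1*v(-5))*3 - 338) = (37*((0*3)*0) + 246)/((1*(1 - 5))*3 - 338) = (37*(0*0) + 246)/((1*(-4))*3 - 338) = (37*0 + 246)/(-4*3 - 338) = (0 + 246)/(-12 - 338) = 246/(-350) = 246*(-1/350) = -123/175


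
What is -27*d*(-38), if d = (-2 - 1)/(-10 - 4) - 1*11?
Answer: -77463/7 ≈ -11066.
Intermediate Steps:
d = -151/14 (d = -3/(-14) - 11 = -3*(-1/14) - 11 = 3/14 - 11 = -151/14 ≈ -10.786)
-27*d*(-38) = -27*(-151/14)*(-38) = (4077/14)*(-38) = -77463/7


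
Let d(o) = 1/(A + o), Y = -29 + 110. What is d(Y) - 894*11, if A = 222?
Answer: -2979701/303 ≈ -9834.0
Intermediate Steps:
Y = 81
d(o) = 1/(222 + o)
d(Y) - 894*11 = 1/(222 + 81) - 894*11 = 1/303 - 1*9834 = 1/303 - 9834 = -2979701/303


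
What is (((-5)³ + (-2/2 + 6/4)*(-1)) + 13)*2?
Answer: -225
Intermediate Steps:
(((-5)³ + (-2/2 + 6/4)*(-1)) + 13)*2 = ((-125 + (-2*½ + 6*(¼))*(-1)) + 13)*2 = ((-125 + (-1 + 3/2)*(-1)) + 13)*2 = ((-125 + (½)*(-1)) + 13)*2 = ((-125 - ½) + 13)*2 = (-251/2 + 13)*2 = -225/2*2 = -225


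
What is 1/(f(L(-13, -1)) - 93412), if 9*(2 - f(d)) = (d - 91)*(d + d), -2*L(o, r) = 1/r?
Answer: -18/1681199 ≈ -1.0707e-5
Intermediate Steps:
L(o, r) = -1/(2*r)
f(d) = 2 - 2*d*(-91 + d)/9 (f(d) = 2 - (d - 91)*(d + d)/9 = 2 - (-91 + d)*2*d/9 = 2 - 2*d*(-91 + d)/9)
1/(f(L(-13, -1)) - 93412) = 1/((2 - 2*(-½/(-1))²/9 + 182*(-½/(-1))/9) - 93412) = 1/((2 - 2*(-½*(-1))²/9 + 182*(-½*(-1))/9) - 93412) = 1/((2 - 2*(½)²/9 + (182/9)*(½)) - 93412) = 1/((2 - 2/9*¼ + 91/9) - 93412) = 1/((2 - 1/18 + 91/9) - 93412) = 1/(217/18 - 93412) = 1/(-1681199/18) = -18/1681199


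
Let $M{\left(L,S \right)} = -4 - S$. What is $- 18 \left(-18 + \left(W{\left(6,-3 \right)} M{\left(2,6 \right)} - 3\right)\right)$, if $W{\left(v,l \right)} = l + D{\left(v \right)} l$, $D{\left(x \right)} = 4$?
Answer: $-2322$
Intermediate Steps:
$W{\left(v,l \right)} = 5 l$ ($W{\left(v,l \right)} = l + 4 l = 5 l$)
$- 18 \left(-18 + \left(W{\left(6,-3 \right)} M{\left(2,6 \right)} - 3\right)\right) = - 18 \left(-18 - \left(3 - 5 \left(-3\right) \left(-4 - 6\right)\right)\right) = - 18 \left(-18 - \left(3 + 15 \left(-4 - 6\right)\right)\right) = - 18 \left(-18 - -147\right) = - 18 \left(-18 + \left(150 - 3\right)\right) = - 18 \left(-18 + 147\right) = \left(-18\right) 129 = -2322$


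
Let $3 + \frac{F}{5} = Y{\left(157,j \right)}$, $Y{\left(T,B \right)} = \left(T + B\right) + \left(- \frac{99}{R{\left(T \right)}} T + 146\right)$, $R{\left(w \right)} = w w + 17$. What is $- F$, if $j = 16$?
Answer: $- \frac{12964855}{8222} \approx -1576.8$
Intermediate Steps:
$R{\left(w \right)} = 17 + w^{2}$ ($R{\left(w \right)} = w^{2} + 17 = 17 + w^{2}$)
$Y{\left(T,B \right)} = 146 + B + T - \frac{99 T}{17 + T^{2}}$ ($Y{\left(T,B \right)} = \left(T + B\right) + \left(- \frac{99}{17 + T^{2}} T + 146\right) = \left(B + T\right) - \left(-146 + \frac{99 T}{17 + T^{2}}\right) = 146 + B + T - \frac{99 T}{17 + T^{2}}$)
$F = \frac{12964855}{8222}$ ($F = -15 + 5 \frac{\left(-99\right) 157 + \left(17 + 157^{2}\right) \left(146 + 16 + 157\right)}{17 + 157^{2}} = -15 + 5 \frac{-15543 + \left(17 + 24649\right) 319}{17 + 24649} = -15 + 5 \frac{-15543 + 24666 \cdot 319}{24666} = -15 + 5 \frac{-15543 + 7868454}{24666} = -15 + 5 \cdot \frac{1}{24666} \cdot 7852911 = -15 + 5 \cdot \frac{2617637}{8222} = -15 + \frac{13088185}{8222} = \frac{12964855}{8222} \approx 1576.8$)
$- F = \left(-1\right) \frac{12964855}{8222} = - \frac{12964855}{8222}$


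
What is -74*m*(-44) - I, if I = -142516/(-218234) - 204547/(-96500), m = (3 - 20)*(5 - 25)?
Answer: 11656870079168001/10529790500 ≈ 1.1070e+6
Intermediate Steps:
m = 340 (m = -17*(-20) = 340)
I = 29195951999/10529790500 (I = -142516*(-1/218234) - 204547*(-1/96500) = 71258/109117 + 204547/96500 = 29195951999/10529790500 ≈ 2.7727)
-74*m*(-44) - I = -74*340*(-44) - 1*29195951999/10529790500 = -25160*(-44) - 29195951999/10529790500 = 1107040 - 29195951999/10529790500 = 11656870079168001/10529790500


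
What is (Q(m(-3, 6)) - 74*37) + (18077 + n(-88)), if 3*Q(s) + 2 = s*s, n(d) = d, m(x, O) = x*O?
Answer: 46075/3 ≈ 15358.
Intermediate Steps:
m(x, O) = O*x
Q(s) = -⅔ + s²/3 (Q(s) = -⅔ + (s*s)/3 = -⅔ + s²/3)
(Q(m(-3, 6)) - 74*37) + (18077 + n(-88)) = ((-⅔ + (6*(-3))²/3) - 74*37) + (18077 - 88) = ((-⅔ + (⅓)*(-18)²) - 2738) + 17989 = ((-⅔ + (⅓)*324) - 2738) + 17989 = ((-⅔ + 108) - 2738) + 17989 = (322/3 - 2738) + 17989 = -7892/3 + 17989 = 46075/3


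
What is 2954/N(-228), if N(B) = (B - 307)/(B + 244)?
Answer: -47264/535 ≈ -88.344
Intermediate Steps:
N(B) = (-307 + B)/(244 + B)
2954/N(-228) = 2954/(((-307 - 228)/(244 - 228))) = 2954/((-535/16)) = 2954/(((1/16)*(-535))) = 2954/(-535/16) = 2954*(-16/535) = -47264/535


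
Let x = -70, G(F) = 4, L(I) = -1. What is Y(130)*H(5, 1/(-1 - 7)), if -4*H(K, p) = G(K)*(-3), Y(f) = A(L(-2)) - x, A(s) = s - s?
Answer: 210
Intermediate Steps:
A(s) = 0
Y(f) = 70 (Y(f) = 0 - 1*(-70) = 0 + 70 = 70)
H(K, p) = 3 (H(K, p) = -(-3) = -1/4*(-12) = 3)
Y(130)*H(5, 1/(-1 - 7)) = 70*3 = 210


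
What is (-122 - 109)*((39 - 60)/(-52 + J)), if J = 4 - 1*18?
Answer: -147/2 ≈ -73.500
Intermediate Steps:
J = -14 (J = 4 - 18 = -14)
(-122 - 109)*((39 - 60)/(-52 + J)) = (-122 - 109)*((39 - 60)/(-52 - 14)) = -(-4851)/(-66) = -(-4851)*(-1)/66 = -231*7/22 = -147/2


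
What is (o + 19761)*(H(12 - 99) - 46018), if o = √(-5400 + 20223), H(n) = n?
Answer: -911080905 - 414945*√183 ≈ -9.1669e+8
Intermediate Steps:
o = 9*√183 (o = √14823 = 9*√183 ≈ 121.75)
(o + 19761)*(H(12 - 99) - 46018) = (9*√183 + 19761)*((12 - 99) - 46018) = (19761 + 9*√183)*(-87 - 46018) = (19761 + 9*√183)*(-46105) = -911080905 - 414945*√183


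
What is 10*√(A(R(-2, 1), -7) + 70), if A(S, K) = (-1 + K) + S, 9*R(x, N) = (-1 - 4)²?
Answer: 10*√583/3 ≈ 80.485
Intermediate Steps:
R(x, N) = 25/9 (R(x, N) = (-1 - 4)²/9 = (⅑)*(-5)² = (⅑)*25 = 25/9)
A(S, K) = -1 + K + S
10*√(A(R(-2, 1), -7) + 70) = 10*√((-1 - 7 + 25/9) + 70) = 10*√(-47/9 + 70) = 10*√(583/9) = 10*(√583/3) = 10*√583/3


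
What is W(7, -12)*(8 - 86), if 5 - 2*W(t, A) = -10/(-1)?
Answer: 195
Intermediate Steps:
W(t, A) = -5/2 (W(t, A) = 5/2 - (-5)/(-1) = 5/2 - (-5)*(-1) = 5/2 - 1/2*10 = 5/2 - 5 = -5/2)
W(7, -12)*(8 - 86) = -5*(8 - 86)/2 = -5/2*(-78) = 195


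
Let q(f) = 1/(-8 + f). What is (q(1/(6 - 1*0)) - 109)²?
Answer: 26306641/2209 ≈ 11909.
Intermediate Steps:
(q(1/(6 - 1*0)) - 109)² = (1/(-8 + 1/(6 - 1*0)) - 109)² = (1/(-8 + 1/(6 + 0)) - 109)² = (1/(-8 + 1/6) - 109)² = (1/(-8 + ⅙) - 109)² = (1/(-47/6) - 109)² = (-6/47 - 109)² = (-5129/47)² = 26306641/2209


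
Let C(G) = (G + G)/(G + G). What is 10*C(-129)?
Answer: 10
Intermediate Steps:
C(G) = 1 (C(G) = (2*G)/((2*G)) = (2*G)*(1/(2*G)) = 1)
10*C(-129) = 10*1 = 10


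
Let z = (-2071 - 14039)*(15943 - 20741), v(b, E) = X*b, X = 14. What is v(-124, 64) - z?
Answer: -77297516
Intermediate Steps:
v(b, E) = 14*b
z = 77295780 (z = -16110*(-4798) = 77295780)
v(-124, 64) - z = 14*(-124) - 1*77295780 = -1736 - 77295780 = -77297516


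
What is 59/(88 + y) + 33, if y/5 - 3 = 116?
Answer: 22598/683 ≈ 33.086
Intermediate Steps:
y = 595 (y = 15 + 5*116 = 15 + 580 = 595)
59/(88 + y) + 33 = 59/(88 + 595) + 33 = 59/683 + 33 = 22598/683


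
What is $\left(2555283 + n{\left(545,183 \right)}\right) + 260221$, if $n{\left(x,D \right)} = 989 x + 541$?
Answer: $3355050$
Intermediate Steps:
$n{\left(x,D \right)} = 541 + 989 x$
$\left(2555283 + n{\left(545,183 \right)}\right) + 260221 = \left(2555283 + \left(541 + 989 \cdot 545\right)\right) + 260221 = \left(2555283 + \left(541 + 539005\right)\right) + 260221 = \left(2555283 + 539546\right) + 260221 = 3094829 + 260221 = 3355050$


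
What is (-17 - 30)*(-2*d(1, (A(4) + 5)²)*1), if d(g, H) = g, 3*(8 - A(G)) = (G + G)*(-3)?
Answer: 94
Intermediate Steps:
A(G) = 8 + 2*G (A(G) = 8 - (G + G)*(-3)/3 = 8 - 2*G*(-3)/3 = 8 - (-2)*G = 8 + 2*G)
(-17 - 30)*(-2*d(1, (A(4) + 5)²)*1) = (-17 - 30)*(-2*1*1) = -(-94) = -47*(-2) = 94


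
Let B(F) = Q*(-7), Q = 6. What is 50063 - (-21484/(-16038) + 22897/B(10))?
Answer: 811632293/16038 ≈ 50607.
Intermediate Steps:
B(F) = -42 (B(F) = 6*(-7) = -42)
50063 - (-21484/(-16038) + 22897/B(10)) = 50063 - (-21484/(-16038) + 22897/(-42)) = 50063 - (-21484*(-1/16038) + 22897*(-1/42)) = 50063 - (10742/8019 - 3271/6) = 50063 - 1*(-8721899/16038) = 50063 + 8721899/16038 = 811632293/16038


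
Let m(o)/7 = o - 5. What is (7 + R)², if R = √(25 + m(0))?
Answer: (7 + I*√10)² ≈ 39.0 + 44.272*I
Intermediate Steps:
m(o) = -35 + 7*o (m(o) = 7*(o - 5) = 7*(-5 + o) = -35 + 7*o)
R = I*√10 (R = √(25 + (-35 + 7*0)) = √(25 + (-35 + 0)) = √(25 - 35) = √(-10) = I*√10 ≈ 3.1623*I)
(7 + R)² = (7 + I*√10)²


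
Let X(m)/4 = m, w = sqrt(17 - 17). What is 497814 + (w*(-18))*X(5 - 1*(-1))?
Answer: 497814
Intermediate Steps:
w = 0 (w = sqrt(0) = 0)
X(m) = 4*m
497814 + (w*(-18))*X(5 - 1*(-1)) = 497814 + (0*(-18))*(4*(5 - 1*(-1))) = 497814 + 0*(4*(5 + 1)) = 497814 + 0*(4*6) = 497814 + 0*24 = 497814 + 0 = 497814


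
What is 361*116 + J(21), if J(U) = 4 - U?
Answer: 41859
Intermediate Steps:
361*116 + J(21) = 361*116 + (4 - 1*21) = 41876 + (4 - 21) = 41876 - 17 = 41859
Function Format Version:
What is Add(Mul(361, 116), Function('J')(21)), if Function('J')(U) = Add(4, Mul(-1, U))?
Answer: 41859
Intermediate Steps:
Add(Mul(361, 116), Function('J')(21)) = Add(Mul(361, 116), Add(4, Mul(-1, 21))) = Add(41876, Add(4, -21)) = Add(41876, -17) = 41859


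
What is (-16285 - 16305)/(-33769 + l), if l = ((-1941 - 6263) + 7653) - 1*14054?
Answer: 16295/24187 ≈ 0.67371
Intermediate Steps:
l = -14605 (l = (-8204 + 7653) - 14054 = -551 - 14054 = -14605)
(-16285 - 16305)/(-33769 + l) = (-16285 - 16305)/(-33769 - 14605) = -32590/(-48374) = -32590*(-1/48374) = 16295/24187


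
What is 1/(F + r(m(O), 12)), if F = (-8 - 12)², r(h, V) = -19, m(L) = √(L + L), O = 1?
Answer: 1/381 ≈ 0.0026247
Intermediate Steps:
m(L) = √2*√L (m(L) = √(2*L) = √2*√L)
F = 400 (F = (-20)² = 400)
1/(F + r(m(O), 12)) = 1/(400 - 19) = 1/381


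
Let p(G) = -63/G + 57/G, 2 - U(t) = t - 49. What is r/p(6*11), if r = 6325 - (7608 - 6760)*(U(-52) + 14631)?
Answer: 137369177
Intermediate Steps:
U(t) = 51 - t (U(t) = 2 - (t - 49) = 2 - (-49 + t) = 2 + (49 - t) = 51 - t)
p(G) = -6/G
r = -12488107 (r = 6325 - (7608 - 6760)*((51 - 1*(-52)) + 14631) = 6325 - 848*((51 + 52) + 14631) = 6325 - 848*(103 + 14631) = 6325 - 848*14734 = 6325 - 1*12494432 = 6325 - 12494432 = -12488107)
r/p(6*11) = -12488107/((-6/(6*11))) = -12488107/((-6/66)) = -12488107/((-6*1/66)) = -12488107/(-1/11) = -12488107*(-11) = 137369177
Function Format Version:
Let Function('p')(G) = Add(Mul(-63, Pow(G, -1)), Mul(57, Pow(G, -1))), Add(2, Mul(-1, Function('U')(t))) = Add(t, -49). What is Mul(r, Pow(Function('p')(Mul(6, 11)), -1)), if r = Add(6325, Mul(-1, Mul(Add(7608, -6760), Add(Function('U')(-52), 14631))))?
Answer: 137369177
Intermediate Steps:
Function('U')(t) = Add(51, Mul(-1, t)) (Function('U')(t) = Add(2, Mul(-1, Add(t, -49))) = Add(2, Mul(-1, Add(-49, t))) = Add(2, Add(49, Mul(-1, t))) = Add(51, Mul(-1, t)))
Function('p')(G) = Mul(-6, Pow(G, -1))
r = -12488107 (r = Add(6325, Mul(-1, Mul(Add(7608, -6760), Add(Add(51, Mul(-1, -52)), 14631)))) = Add(6325, Mul(-1, Mul(848, Add(Add(51, 52), 14631)))) = Add(6325, Mul(-1, Mul(848, Add(103, 14631)))) = Add(6325, Mul(-1, Mul(848, 14734))) = Add(6325, Mul(-1, 12494432)) = Add(6325, -12494432) = -12488107)
Mul(r, Pow(Function('p')(Mul(6, 11)), -1)) = Mul(-12488107, Pow(Mul(-6, Pow(Mul(6, 11), -1)), -1)) = Mul(-12488107, Pow(Mul(-6, Pow(66, -1)), -1)) = Mul(-12488107, Pow(Mul(-6, Rational(1, 66)), -1)) = Mul(-12488107, Pow(Rational(-1, 11), -1)) = Mul(-12488107, -11) = 137369177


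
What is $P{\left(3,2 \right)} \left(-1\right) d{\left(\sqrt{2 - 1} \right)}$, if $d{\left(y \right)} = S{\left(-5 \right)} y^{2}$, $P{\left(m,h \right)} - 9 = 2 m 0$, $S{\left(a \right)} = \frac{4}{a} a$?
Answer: $-36$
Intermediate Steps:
$S{\left(a \right)} = 4$
$P{\left(m,h \right)} = 9$ ($P{\left(m,h \right)} = 9 + 2 m 0 = 9 + 0 = 9$)
$d{\left(y \right)} = 4 y^{2}$
$P{\left(3,2 \right)} \left(-1\right) d{\left(\sqrt{2 - 1} \right)} = 9 \left(-1\right) 4 \left(\sqrt{2 - 1}\right)^{2} = - 9 \cdot 4 \left(\sqrt{1}\right)^{2} = - 9 \cdot 4 \cdot 1^{2} = - 9 \cdot 4 \cdot 1 = \left(-9\right) 4 = -36$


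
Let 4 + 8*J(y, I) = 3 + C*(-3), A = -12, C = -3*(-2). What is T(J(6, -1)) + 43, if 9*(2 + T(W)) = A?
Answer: 119/3 ≈ 39.667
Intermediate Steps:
C = 6
J(y, I) = -19/8 (J(y, I) = -1/2 + (3 + 6*(-3))/8 = -1/2 + (3 - 18)/8 = -1/2 + (1/8)*(-15) = -1/2 - 15/8 = -19/8)
T(W) = -10/3 (T(W) = -2 + (1/9)*(-12) = -2 - 4/3 = -10/3)
T(J(6, -1)) + 43 = -10/3 + 43 = 119/3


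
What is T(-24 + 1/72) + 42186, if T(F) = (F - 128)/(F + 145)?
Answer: 367555675/8713 ≈ 42185.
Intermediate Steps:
T(F) = (-128 + F)/(145 + F)
T(-24 + 1/72) + 42186 = (-128 + (-24 + 1/72))/(145 + (-24 + 1/72)) + 42186 = (-128 - 1727/72)/(145 - 1727/72) + 42186 = -10943/72/(8713/72) + 42186 = (72/8713)*(-10943/72) + 42186 = -10943/8713 + 42186 = 367555675/8713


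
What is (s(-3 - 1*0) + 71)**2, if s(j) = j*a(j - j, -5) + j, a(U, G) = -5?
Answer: 6889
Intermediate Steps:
s(j) = -4*j (s(j) = j*(-5) + j = -5*j + j = -4*j)
(s(-3 - 1*0) + 71)**2 = (-4*(-3 - 1*0) + 71)**2 = (-4*(-3 + 0) + 71)**2 = (-4*(-3) + 71)**2 = (12 + 71)**2 = 83**2 = 6889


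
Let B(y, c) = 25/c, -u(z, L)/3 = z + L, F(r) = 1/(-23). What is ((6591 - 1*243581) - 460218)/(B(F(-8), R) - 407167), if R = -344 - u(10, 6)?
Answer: 206373568/120521457 ≈ 1.7123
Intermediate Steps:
F(r) = -1/23
u(z, L) = -3*L - 3*z (u(z, L) = -3*(z + L) = -3*(L + z) = -3*L - 3*z)
R = -296 (R = -344 - (-3*6 - 3*10) = -344 - (-18 - 30) = -344 - 1*(-48) = -344 + 48 = -296)
B(y, c) = 25/c
((6591 - 1*243581) - 460218)/(B(F(-8), R) - 407167) = ((6591 - 1*243581) - 460218)/(25/(-296) - 407167) = ((6591 - 243581) - 460218)/(25*(-1/296) - 407167) = (-236990 - 460218)/(-25/296 - 407167) = -697208/(-120521457/296) = -697208*(-296/120521457) = 206373568/120521457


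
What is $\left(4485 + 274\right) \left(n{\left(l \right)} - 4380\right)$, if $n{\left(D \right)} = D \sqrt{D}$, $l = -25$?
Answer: $-20844420 - 594875 i \approx -2.0844 \cdot 10^{7} - 5.9488 \cdot 10^{5} i$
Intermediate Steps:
$n{\left(D \right)} = D^{\frac{3}{2}}$
$\left(4485 + 274\right) \left(n{\left(l \right)} - 4380\right) = \left(4485 + 274\right) \left(\left(-25\right)^{\frac{3}{2}} - 4380\right) = 4759 \left(- 125 i - 4380\right) = 4759 \left(-4380 - 125 i\right) = -20844420 - 594875 i$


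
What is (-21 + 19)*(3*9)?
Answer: -54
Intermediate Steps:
(-21 + 19)*(3*9) = -2*27 = -54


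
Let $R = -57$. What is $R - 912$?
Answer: $-969$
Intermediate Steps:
$R - 912 = -57 - 912 = -969$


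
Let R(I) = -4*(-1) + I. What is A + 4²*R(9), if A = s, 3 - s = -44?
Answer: 255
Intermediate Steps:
s = 47 (s = 3 - 1*(-44) = 3 + 44 = 47)
R(I) = 4 + I
A = 47
A + 4²*R(9) = 47 + 4²*(4 + 9) = 47 + 16*13 = 47 + 208 = 255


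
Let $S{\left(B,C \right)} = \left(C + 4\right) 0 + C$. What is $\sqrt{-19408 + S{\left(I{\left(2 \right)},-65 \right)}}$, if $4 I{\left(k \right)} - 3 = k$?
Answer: $i \sqrt{19473} \approx 139.55 i$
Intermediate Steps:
$I{\left(k \right)} = \frac{3}{4} + \frac{k}{4}$
$S{\left(B,C \right)} = C$ ($S{\left(B,C \right)} = \left(4 + C\right) 0 + C = 0 + C = C$)
$\sqrt{-19408 + S{\left(I{\left(2 \right)},-65 \right)}} = \sqrt{-19408 - 65} = \sqrt{-19473} = i \sqrt{19473}$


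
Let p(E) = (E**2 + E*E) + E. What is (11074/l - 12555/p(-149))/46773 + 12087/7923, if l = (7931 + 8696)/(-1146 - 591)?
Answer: 1684082506298428/1122109458398643 ≈ 1.5008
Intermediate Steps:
p(E) = E + 2*E**2 (p(E) = (E**2 + E**2) + E = 2*E**2 + E = E + 2*E**2)
l = -16627/1737 (l = 16627/(-1737) = 16627*(-1/1737) = -16627/1737 ≈ -9.5723)
(11074/l - 12555/p(-149))/46773 + 12087/7923 = (11074/(-16627/1737) - 12555*(-1/(149*(1 + 2*(-149)))))/46773 + 12087/7923 = (11074*(-1737/16627) - 12555*(-1/(149*(1 - 298))))*(1/46773) + 12087*(1/7923) = (-19235538/16627 - 12555/((-149*(-297))))*(1/46773) + 4029/2641 = (-19235538/16627 - 12555/44253)*(1/46773) + 4029/2641 = (-19235538/16627 - 12555*1/44253)*(1/46773) + 4029/2641 = (-19235538/16627 - 465/1639)*(1/46773) + 4029/2641 = -31534778337/27251653*1/46773 + 4029/2641 = -10511592779/424880521923 + 4029/2641 = 1684082506298428/1122109458398643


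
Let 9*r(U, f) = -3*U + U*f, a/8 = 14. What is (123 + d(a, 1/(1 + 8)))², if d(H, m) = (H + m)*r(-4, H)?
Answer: 184866461521/6561 ≈ 2.8177e+7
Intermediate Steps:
a = 112 (a = 8*14 = 112)
r(U, f) = -U/3 + U*f/9 (r(U, f) = (-3*U + U*f)/9 = -U/3 + U*f/9)
d(H, m) = (4/3 - 4*H/9)*(H + m) (d(H, m) = (H + m)*((⅑)*(-4)*(-3 + H)) = (H + m)*(4/3 - 4*H/9) = (4/3 - 4*H/9)*(H + m))
(123 + d(a, 1/(1 + 8)))² = (123 - 4*(-3 + 112)*(112 + 1/(1 + 8))/9)² = (123 - 4/9*109*(112 + 1/9))² = (123 - 4/9*109*(112 + ⅑))² = (123 - 4/9*109*1009/9)² = (123 - 439924/81)² = (-429961/81)² = 184866461521/6561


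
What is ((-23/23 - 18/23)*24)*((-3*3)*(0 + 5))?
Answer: 44280/23 ≈ 1925.2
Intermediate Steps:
((-23/23 - 18/23)*24)*((-3*3)*(0 + 5)) = ((-23*1/23 - 18*1/23)*24)*(-9*5) = ((-1 - 18/23)*24)*(-45) = -41/23*24*(-45) = -984/23*(-45) = 44280/23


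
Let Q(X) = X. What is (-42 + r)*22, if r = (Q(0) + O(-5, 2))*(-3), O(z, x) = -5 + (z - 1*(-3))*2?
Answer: -330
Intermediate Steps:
O(z, x) = 1 + 2*z (O(z, x) = -5 + (z + 3)*2 = -5 + (3 + z)*2 = -5 + (6 + 2*z) = 1 + 2*z)
r = 27 (r = (0 + (1 + 2*(-5)))*(-3) = (0 + (1 - 10))*(-3) = (0 - 9)*(-3) = -9*(-3) = 27)
(-42 + r)*22 = (-42 + 27)*22 = -15*22 = -330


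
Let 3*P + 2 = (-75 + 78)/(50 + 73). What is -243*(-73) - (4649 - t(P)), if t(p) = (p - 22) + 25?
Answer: 536786/41 ≈ 13092.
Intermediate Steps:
P = -27/41 (P = -⅔ + ((-75 + 78)/(50 + 73))/3 = -⅔ + (3/123)/3 = -⅔ + (3*(1/123))/3 = -⅔ + (⅓)*(1/41) = -⅔ + 1/123 = -27/41 ≈ -0.65854)
t(p) = 3 + p (t(p) = (-22 + p) + 25 = 3 + p)
-243*(-73) - (4649 - t(P)) = -243*(-73) - (4649 - (3 - 27/41)) = 17739 - (4649 - 1*96/41) = 17739 - (4649 - 96/41) = 17739 - 1*190513/41 = 17739 - 190513/41 = 536786/41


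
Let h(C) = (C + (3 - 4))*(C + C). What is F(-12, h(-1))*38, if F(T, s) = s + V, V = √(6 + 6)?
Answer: 152 + 76*√3 ≈ 283.64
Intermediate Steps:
V = 2*√3 (V = √12 = 2*√3 ≈ 3.4641)
h(C) = 2*C*(-1 + C) (h(C) = (C - 1)*(2*C) = (-1 + C)*(2*C) = 2*C*(-1 + C))
F(T, s) = s + 2*√3
F(-12, h(-1))*38 = (2*(-1)*(-1 - 1) + 2*√3)*38 = (2*(-1)*(-2) + 2*√3)*38 = (4 + 2*√3)*38 = 152 + 76*√3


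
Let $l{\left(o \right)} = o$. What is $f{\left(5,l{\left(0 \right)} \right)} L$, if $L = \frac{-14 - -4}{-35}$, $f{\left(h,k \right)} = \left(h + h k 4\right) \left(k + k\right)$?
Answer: $0$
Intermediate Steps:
$f{\left(h,k \right)} = 2 k \left(h + 4 h k\right)$ ($f{\left(h,k \right)} = \left(h + 4 h k\right) 2 k = 2 k \left(h + 4 h k\right)$)
$L = \frac{2}{7}$ ($L = \left(-14 + 4\right) \left(- \frac{1}{35}\right) = \left(-10\right) \left(- \frac{1}{35}\right) = \frac{2}{7} \approx 0.28571$)
$f{\left(5,l{\left(0 \right)} \right)} L = 2 \cdot 5 \cdot 0 \left(1 + 4 \cdot 0\right) \frac{2}{7} = 2 \cdot 5 \cdot 0 \left(1 + 0\right) \frac{2}{7} = 2 \cdot 5 \cdot 0 \cdot 1 \cdot \frac{2}{7} = 0 \cdot \frac{2}{7} = 0$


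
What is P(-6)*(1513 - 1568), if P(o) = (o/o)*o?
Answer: 330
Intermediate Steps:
P(o) = o (P(o) = 1*o = o)
P(-6)*(1513 - 1568) = -6*(1513 - 1568) = -6*(-55) = 330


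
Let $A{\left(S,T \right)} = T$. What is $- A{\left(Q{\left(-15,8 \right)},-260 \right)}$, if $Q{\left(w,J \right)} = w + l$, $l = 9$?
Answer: $260$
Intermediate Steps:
$Q{\left(w,J \right)} = 9 + w$ ($Q{\left(w,J \right)} = w + 9 = 9 + w$)
$- A{\left(Q{\left(-15,8 \right)},-260 \right)} = \left(-1\right) \left(-260\right) = 260$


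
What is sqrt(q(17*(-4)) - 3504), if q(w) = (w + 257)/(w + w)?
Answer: I*sqrt(16208922)/68 ≈ 59.206*I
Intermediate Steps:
q(w) = (257 + w)/(2*w) (q(w) = (257 + w)/((2*w)) = (257 + w)*(1/(2*w)) = (257 + w)/(2*w))
sqrt(q(17*(-4)) - 3504) = sqrt((257 + 17*(-4))/(2*((17*(-4)))) - 3504) = sqrt((1/2)*(257 - 68)/(-68) - 3504) = sqrt((1/2)*(-1/68)*189 - 3504) = sqrt(-189/136 - 3504) = sqrt(-476733/136) = I*sqrt(16208922)/68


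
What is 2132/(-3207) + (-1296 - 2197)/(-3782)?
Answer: 3138827/12128874 ≈ 0.25879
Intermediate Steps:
2132/(-3207) + (-1296 - 2197)/(-3782) = 2132*(-1/3207) - 3493*(-1/3782) = -2132/3207 + 3493/3782 = 3138827/12128874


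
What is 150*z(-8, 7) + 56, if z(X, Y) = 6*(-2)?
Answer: -1744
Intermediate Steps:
z(X, Y) = -12
150*z(-8, 7) + 56 = 150*(-12) + 56 = -1800 + 56 = -1744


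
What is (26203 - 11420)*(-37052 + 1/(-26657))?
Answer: -14601097624195/26657 ≈ -5.4774e+8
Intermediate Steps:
(26203 - 11420)*(-37052 + 1/(-26657)) = 14783*(-37052 - 1/26657) = 14783*(-987695165/26657) = -14601097624195/26657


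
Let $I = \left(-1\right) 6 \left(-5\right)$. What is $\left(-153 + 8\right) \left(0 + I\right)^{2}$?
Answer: $-130500$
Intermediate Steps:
$I = 30$ ($I = \left(-6\right) \left(-5\right) = 30$)
$\left(-153 + 8\right) \left(0 + I\right)^{2} = \left(-153 + 8\right) \left(0 + 30\right)^{2} = - 145 \cdot 30^{2} = \left(-145\right) 900 = -130500$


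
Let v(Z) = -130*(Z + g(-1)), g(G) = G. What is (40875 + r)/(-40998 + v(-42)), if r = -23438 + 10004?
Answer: -27441/35408 ≈ -0.77499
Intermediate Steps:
r = -13434
v(Z) = 130 - 130*Z (v(Z) = -130*(Z - 1) = -130*(-1 + Z) = 130 - 130*Z)
(40875 + r)/(-40998 + v(-42)) = (40875 - 13434)/(-40998 + (130 - 130*(-42))) = 27441/(-40998 + (130 + 5460)) = 27441/(-40998 + 5590) = 27441/(-35408) = 27441*(-1/35408) = -27441/35408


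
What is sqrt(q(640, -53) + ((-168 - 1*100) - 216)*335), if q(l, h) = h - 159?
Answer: 4*I*sqrt(10147) ≈ 402.93*I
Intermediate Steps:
q(l, h) = -159 + h
sqrt(q(640, -53) + ((-168 - 1*100) - 216)*335) = sqrt((-159 - 53) + ((-168 - 1*100) - 216)*335) = sqrt(-212 + ((-168 - 100) - 216)*335) = sqrt(-212 + (-268 - 216)*335) = sqrt(-212 - 484*335) = sqrt(-212 - 162140) = sqrt(-162352) = 4*I*sqrt(10147)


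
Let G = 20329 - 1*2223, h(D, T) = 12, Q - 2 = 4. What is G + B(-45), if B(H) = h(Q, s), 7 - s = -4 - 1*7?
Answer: 18118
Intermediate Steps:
s = 18 (s = 7 - (-4 - 1*7) = 7 - (-4 - 7) = 7 - 1*(-11) = 7 + 11 = 18)
Q = 6 (Q = 2 + 4 = 6)
B(H) = 12
G = 18106 (G = 20329 - 2223 = 18106)
G + B(-45) = 18106 + 12 = 18118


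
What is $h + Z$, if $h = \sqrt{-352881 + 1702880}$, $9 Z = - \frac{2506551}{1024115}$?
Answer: $- \frac{835517}{3072345} + 7 \sqrt{27551} \approx 1161.6$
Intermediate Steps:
$Z = - \frac{835517}{3072345}$ ($Z = \frac{\left(-2506551\right) \frac{1}{1024115}}{9} = \frac{1}{9} \left(- \frac{2506551}{1024115}\right) = - \frac{835517}{3072345} \approx -0.27195$)
$h = 7 \sqrt{27551}$ ($h = \sqrt{1349999} = 7 \sqrt{27551} \approx 1161.9$)
$h + Z = 7 \sqrt{27551} - \frac{835517}{3072345} = - \frac{835517}{3072345} + 7 \sqrt{27551}$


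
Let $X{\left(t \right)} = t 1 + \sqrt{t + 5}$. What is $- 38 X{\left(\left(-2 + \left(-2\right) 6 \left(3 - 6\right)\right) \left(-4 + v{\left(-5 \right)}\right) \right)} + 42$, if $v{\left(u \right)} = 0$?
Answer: $5210 - 38 i \sqrt{131} \approx 5210.0 - 434.93 i$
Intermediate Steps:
$X{\left(t \right)} = t + \sqrt{5 + t}$
$- 38 X{\left(\left(-2 + \left(-2\right) 6 \left(3 - 6\right)\right) \left(-4 + v{\left(-5 \right)}\right) \right)} + 42 = - 38 \left(\left(-2 + \left(-2\right) 6 \left(3 - 6\right)\right) \left(-4 + 0\right) + \sqrt{5 + \left(-2 + \left(-2\right) 6 \left(3 - 6\right)\right) \left(-4 + 0\right)}\right) + 42 = - 38 \left(\left(-2 - 12 \left(3 - 6\right)\right) \left(-4\right) + \sqrt{5 + \left(-2 - 12 \left(3 - 6\right)\right) \left(-4\right)}\right) + 42 = - 38 \left(\left(-2 - -36\right) \left(-4\right) + \sqrt{5 + \left(-2 - -36\right) \left(-4\right)}\right) + 42 = - 38 \left(\left(-2 + 36\right) \left(-4\right) + \sqrt{5 + \left(-2 + 36\right) \left(-4\right)}\right) + 42 = - 38 \left(34 \left(-4\right) + \sqrt{5 + 34 \left(-4\right)}\right) + 42 = - 38 \left(-136 + \sqrt{5 - 136}\right) + 42 = - 38 \left(-136 + \sqrt{-131}\right) + 42 = - 38 \left(-136 + i \sqrt{131}\right) + 42 = \left(5168 - 38 i \sqrt{131}\right) + 42 = 5210 - 38 i \sqrt{131}$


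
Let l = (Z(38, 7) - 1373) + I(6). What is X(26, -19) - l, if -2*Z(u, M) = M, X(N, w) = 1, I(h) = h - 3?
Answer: 2749/2 ≈ 1374.5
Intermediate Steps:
I(h) = -3 + h
Z(u, M) = -M/2
l = -2747/2 (l = (-½*7 - 1373) + (-3 + 6) = (-7/2 - 1373) + 3 = -2753/2 + 3 = -2747/2 ≈ -1373.5)
X(26, -19) - l = 1 - 1*(-2747/2) = 1 + 2747/2 = 2749/2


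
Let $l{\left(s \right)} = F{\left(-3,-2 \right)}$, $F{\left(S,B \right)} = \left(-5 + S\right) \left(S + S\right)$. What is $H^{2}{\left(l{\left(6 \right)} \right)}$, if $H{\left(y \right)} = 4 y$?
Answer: $36864$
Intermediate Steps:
$F{\left(S,B \right)} = 2 S \left(-5 + S\right)$ ($F{\left(S,B \right)} = \left(-5 + S\right) 2 S = 2 S \left(-5 + S\right)$)
$l{\left(s \right)} = 48$ ($l{\left(s \right)} = 2 \left(-3\right) \left(-5 - 3\right) = 2 \left(-3\right) \left(-8\right) = 48$)
$H^{2}{\left(l{\left(6 \right)} \right)} = \left(4 \cdot 48\right)^{2} = 192^{2} = 36864$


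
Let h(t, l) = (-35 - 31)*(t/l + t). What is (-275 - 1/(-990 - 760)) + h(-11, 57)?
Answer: 15419269/33250 ≈ 463.74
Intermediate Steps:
h(t, l) = -66*t - 66*t/l (h(t, l) = -66*(t + t/l) = -66*t - 66*t/l)
(-275 - 1/(-990 - 760)) + h(-11, 57) = (-275 - 1/(-990 - 760)) - 66*(-11)*(1 + 57)/57 = (-275 - 1/(-1750)) - 66*(-11)*1/57*58 = (-275 - 1*(-1/1750)) + 14036/19 = (-275 + 1/1750) + 14036/19 = -481249/1750 + 14036/19 = 15419269/33250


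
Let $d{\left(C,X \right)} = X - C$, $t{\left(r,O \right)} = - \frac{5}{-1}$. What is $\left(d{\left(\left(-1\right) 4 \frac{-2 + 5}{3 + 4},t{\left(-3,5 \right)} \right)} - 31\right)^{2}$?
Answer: $\frac{28900}{49} \approx 589.8$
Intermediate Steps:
$t{\left(r,O \right)} = 5$ ($t{\left(r,O \right)} = \left(-5\right) \left(-1\right) = 5$)
$\left(d{\left(\left(-1\right) 4 \frac{-2 + 5}{3 + 4},t{\left(-3,5 \right)} \right)} - 31\right)^{2} = \left(\left(5 - \left(-1\right) 4 \frac{-2 + 5}{3 + 4}\right) - 31\right)^{2} = \left(\left(5 - - 4 \cdot \frac{3}{7}\right) - 31\right)^{2} = \left(\left(5 - - 4 \cdot 3 \cdot \frac{1}{7}\right) - 31\right)^{2} = \left(\left(5 - \left(-4\right) \frac{3}{7}\right) - 31\right)^{2} = \left(\left(5 - - \frac{12}{7}\right) - 31\right)^{2} = \left(\left(5 + \frac{12}{7}\right) - 31\right)^{2} = \left(\frac{47}{7} - 31\right)^{2} = \left(- \frac{170}{7}\right)^{2} = \frac{28900}{49}$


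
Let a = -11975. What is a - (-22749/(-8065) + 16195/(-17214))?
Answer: -1662761135861/138830910 ≈ -11977.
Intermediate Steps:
a - (-22749/(-8065) + 16195/(-17214)) = -11975 - (-22749/(-8065) + 16195/(-17214)) = -11975 - (-22749*(-1/8065) + 16195*(-1/17214)) = -11975 - (22749/8065 - 16195/17214) = -11975 - 1*260988611/138830910 = -11975 - 260988611/138830910 = -1662761135861/138830910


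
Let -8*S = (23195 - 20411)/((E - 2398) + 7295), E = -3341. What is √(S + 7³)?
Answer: 2*√12967315/389 ≈ 18.514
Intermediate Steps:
S = -87/389 (S = -(23195 - 20411)/(8*((-3341 - 2398) + 7295)) = -348/(-5739 + 7295) = -348/1556 = -⅛*696/389 = -87/389 ≈ -0.22365)
√(S + 7³) = √(-87/389 + 7³) = √(-87/389 + 343) = √(133340/389) = 2*√12967315/389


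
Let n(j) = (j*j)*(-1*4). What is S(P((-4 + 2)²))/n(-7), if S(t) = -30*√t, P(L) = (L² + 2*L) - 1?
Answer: 15*√23/98 ≈ 0.73406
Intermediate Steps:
n(j) = -4*j² (n(j) = j²*(-4) = -4*j²)
P(L) = -1 + L² + 2*L
S(P((-4 + 2)²))/n(-7) = (-30*√(-1 + ((-4 + 2)²)² + 2*(-4 + 2)²))/((-4*(-7)²)) = (-30*√(-1 + ((-2)²)² + 2*(-2)²))/((-4*49)) = -30*√(-1 + 4² + 2*4)/(-196) = -30*√(-1 + 16 + 8)*(-1/196) = -30*√23*(-1/196) = 15*√23/98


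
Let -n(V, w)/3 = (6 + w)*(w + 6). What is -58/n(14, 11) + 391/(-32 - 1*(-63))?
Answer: 340795/26877 ≈ 12.680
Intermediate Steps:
n(V, w) = -3*(6 + w)² (n(V, w) = -3*(6 + w)*(w + 6) = -3*(6 + w)*(6 + w) = -3*(6 + w)²)
-58/n(14, 11) + 391/(-32 - 1*(-63)) = -58*(-1/(3*(6 + 11)²)) + 391/(-32 - 1*(-63)) = -58/((-3*17²)) + 391/(-32 + 63) = -58/((-3*289)) + 391/31 = -58/(-867) + 391*(1/31) = -58*(-1/867) + 391/31 = 58/867 + 391/31 = 340795/26877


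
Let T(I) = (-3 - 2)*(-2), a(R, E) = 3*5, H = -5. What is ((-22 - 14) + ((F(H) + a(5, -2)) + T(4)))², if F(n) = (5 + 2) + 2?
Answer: 4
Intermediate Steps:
F(n) = 9 (F(n) = 7 + 2 = 9)
a(R, E) = 15
T(I) = 10 (T(I) = -5*(-2) = 10)
((-22 - 14) + ((F(H) + a(5, -2)) + T(4)))² = ((-22 - 14) + ((9 + 15) + 10))² = (-36 + (24 + 10))² = (-36 + 34)² = (-2)² = 4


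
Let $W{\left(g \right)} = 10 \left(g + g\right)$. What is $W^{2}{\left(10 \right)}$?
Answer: $40000$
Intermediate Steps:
$W{\left(g \right)} = 20 g$ ($W{\left(g \right)} = 10 \cdot 2 g = 20 g$)
$W^{2}{\left(10 \right)} = \left(20 \cdot 10\right)^{2} = 200^{2} = 40000$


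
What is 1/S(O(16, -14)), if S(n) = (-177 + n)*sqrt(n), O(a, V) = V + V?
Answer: I*sqrt(7)/2870 ≈ 0.00092186*I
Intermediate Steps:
O(a, V) = 2*V
S(n) = sqrt(n)*(-177 + n)
1/S(O(16, -14)) = 1/(sqrt(2*(-14))*(-177 + 2*(-14))) = 1/(sqrt(-28)*(-177 - 28)) = 1/((2*I*sqrt(7))*(-205)) = 1/(-410*I*sqrt(7)) = I*sqrt(7)/2870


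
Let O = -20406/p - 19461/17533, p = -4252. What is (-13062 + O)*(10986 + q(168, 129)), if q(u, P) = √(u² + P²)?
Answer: -2673721038565719/18637579 - 1460251796049*√4985/37275158 ≈ -1.4622e+8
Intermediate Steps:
q(u, P) = √(P² + u²)
O = 137515113/37275158 (O = -20406/(-4252) - 19461/17533 = -20406*(-1/4252) - 19461*1/17533 = 10203/2126 - 19461/17533 = 137515113/37275158 ≈ 3.6892)
(-13062 + O)*(10986 + q(168, 129)) = (-13062 + 137515113/37275158)*(10986 + √(129² + 168²)) = -486750598683*(10986 + √(16641 + 28224))/37275158 = -486750598683*(10986 + √44865)/37275158 = -486750598683*(10986 + 3*√4985)/37275158 = -2673721038565719/18637579 - 1460251796049*√4985/37275158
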